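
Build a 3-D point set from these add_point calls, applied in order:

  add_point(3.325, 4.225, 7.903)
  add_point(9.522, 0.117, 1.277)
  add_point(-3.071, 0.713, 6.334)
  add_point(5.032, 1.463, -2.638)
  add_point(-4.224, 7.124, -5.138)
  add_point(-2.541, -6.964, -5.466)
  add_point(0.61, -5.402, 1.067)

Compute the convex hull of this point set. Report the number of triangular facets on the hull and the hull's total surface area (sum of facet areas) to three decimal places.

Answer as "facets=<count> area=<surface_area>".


facets=10 area=463.874

Points on the hull: [0, 1, 2, 3, 4, 5, 6] (7 of 7).

Per-facet area ½‖(b−a)×(c−a)‖:
  f1: (p0, p1, p4) → 75.1416
  f2: (p2, p5, p4) → 82.4949
  f3: (p2, p0, p4) → 49.2101
  f4: (p3, p1, p4) → 16.9331
  f5: (p3, p5, p4) → 63.3186
  f6: (p3, p5, p1) → 31.4180
  f7: (p6, p5, p1) → 33.9179
  f8: (p6, p2, p5) → 28.6538
  f9: (p6, p0, p1) → 49.8288
  f10: (p6, p2, p0) → 32.9571
Σ area = 463.874

Check V−E+F: 7 − 15 + 10 = 2.


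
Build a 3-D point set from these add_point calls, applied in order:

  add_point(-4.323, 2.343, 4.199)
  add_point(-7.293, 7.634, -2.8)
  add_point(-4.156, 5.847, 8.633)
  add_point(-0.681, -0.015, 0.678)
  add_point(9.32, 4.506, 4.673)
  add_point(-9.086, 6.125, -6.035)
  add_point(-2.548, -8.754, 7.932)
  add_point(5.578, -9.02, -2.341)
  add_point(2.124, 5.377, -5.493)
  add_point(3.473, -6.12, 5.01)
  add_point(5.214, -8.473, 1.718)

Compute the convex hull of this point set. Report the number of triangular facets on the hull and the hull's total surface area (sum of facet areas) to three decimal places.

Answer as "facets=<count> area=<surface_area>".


facets=14 area=806.481

Hull vertices (9/11): indices [1, 2, 4, 5, 6, 7, 8, 9, 10].

Triangle areas on the boundary:
  f1: (p6, p7, p5) → 133.5595
  f2: (p6, p2, p5) → 113.7979
  f3: (p6, p2, p4) → 101.3861
  f4: (p8, p7, p5) → 81.1926
  f5: (p8, p7, p4) → 87.8898
  f6: (p10, p7, p4) → 27.2536
  f7: (p10, p6, p7) → 14.9560
  f8: (p1, p2, p4) → 84.5832
  f9: (p1, p8, p4) → 59.0657
  f10: (p1, p2, p5) → 13.2353
  f11: (p1, p8, p5) → 19.9334
  f12: (p9, p6, p4) → 29.5645
  f13: (p9, p10, p4) → 25.8292
  f14: (p9, p10, p6) → 14.2344
Σ area = 806.481

Euler characteristic 9−21+14 = 2 ✓


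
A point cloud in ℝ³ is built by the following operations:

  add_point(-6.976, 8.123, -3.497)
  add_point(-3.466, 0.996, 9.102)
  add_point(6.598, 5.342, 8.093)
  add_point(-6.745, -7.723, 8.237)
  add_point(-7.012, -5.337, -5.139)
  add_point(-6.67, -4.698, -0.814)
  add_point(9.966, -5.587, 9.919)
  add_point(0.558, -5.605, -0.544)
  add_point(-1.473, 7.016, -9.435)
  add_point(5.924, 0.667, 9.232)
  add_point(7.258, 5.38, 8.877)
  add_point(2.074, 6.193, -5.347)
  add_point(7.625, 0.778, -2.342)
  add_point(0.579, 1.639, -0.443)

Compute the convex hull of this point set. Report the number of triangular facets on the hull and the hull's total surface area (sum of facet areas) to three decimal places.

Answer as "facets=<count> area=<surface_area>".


Hull vertices (10/14): indices [0, 1, 3, 4, 6, 7, 8, 10, 11, 12].

Area of each hull facet:
  f1: (p3, p0, p4) → 91.9978
  f2: (p10, p12, p6) → 65.8770
  f3: (p7, p12, p4) → 37.0044
  f4: (p7, p12, p6) → 63.8565
  f5: (p7, p3, p4) → 50.9509
  f6: (p7, p3, p6) → 80.8985
  f7: (p8, p0, p4) → 54.0340
  f8: (p8, p12, p4) → 88.6467
  f9: (p8, p10, p0) → 77.7675
  f10: (p1, p3, p0) → 66.7790
  f11: (p1, p10, p0) → 86.2785
  f12: (p1, p3, p6) → 69.7884
  f13: (p1, p10, p6) → 65.0170
  f14: (p11, p10, p12) → 50.3342
  f15: (p11, p8, p12) → 13.6542
  f16: (p11, p8, p10) → 15.2344
Σ area = 978.119

Euler characteristic 10−24+16 = 2 ✓

facets=16 area=978.119


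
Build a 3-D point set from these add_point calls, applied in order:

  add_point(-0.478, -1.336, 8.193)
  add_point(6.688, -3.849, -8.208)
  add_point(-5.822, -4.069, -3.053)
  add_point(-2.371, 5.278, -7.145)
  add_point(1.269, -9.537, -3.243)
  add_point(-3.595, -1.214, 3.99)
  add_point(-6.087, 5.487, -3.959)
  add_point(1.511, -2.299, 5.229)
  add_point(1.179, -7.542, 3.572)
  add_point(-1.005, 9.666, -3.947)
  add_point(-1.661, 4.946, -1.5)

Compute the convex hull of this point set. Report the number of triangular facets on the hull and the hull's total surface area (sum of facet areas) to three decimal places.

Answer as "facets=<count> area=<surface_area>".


Points on the hull: [0, 1, 2, 3, 4, 5, 6, 7, 8, 9] (10 of 11).

Facet areas (half cross-product norm):
  f1: (p9, p0, p6) → 49.4219
  f2: (p2, p4, p1) → 41.4127
  f3: (p7, p9, p1) → 100.7526
  f4: (p7, p9, p0) → 27.7506
  f5: (p3, p2, p6) → 23.5226
  f6: (p3, p2, p1) → 64.8985
  f7: (p3, p9, p6) → 13.3798
  f8: (p3, p9, p1) → 32.6103
  f9: (p5, p0, p6) → 18.4918
  f10: (p5, p2, p6) → 36.6409
  f11: (p8, p2, p4) → 31.1474
  f12: (p8, p7, p0) → 9.0594
  f13: (p8, p5, p0) → 19.5774
  f14: (p8, p5, p2) → 30.9995
  f15: (p8, p4, p1) → 30.9351
  f16: (p8, p7, p1) → 37.2254
Σ area = 567.826

Euler characteristic 10−24+16 = 2 ✓

facets=16 area=567.826


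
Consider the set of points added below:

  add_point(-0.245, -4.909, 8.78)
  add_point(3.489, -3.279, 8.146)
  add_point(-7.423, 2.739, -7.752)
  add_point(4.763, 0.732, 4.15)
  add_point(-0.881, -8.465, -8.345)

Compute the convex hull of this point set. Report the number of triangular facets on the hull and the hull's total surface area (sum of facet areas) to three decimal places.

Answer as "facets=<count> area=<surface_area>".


Points on the hull: [0, 1, 2, 3, 4] (5 of 5).

Triangle areas on the boundary:
  f1: (p4, p3, p2) → 100.7091
  f2: (p0, p3, p2) → 75.8561
  f3: (p0, p4, p2) → 111.3194
  f4: (p1, p4, p3) → 47.8161
  f5: (p1, p0, p3) → 9.7644
  f6: (p1, p0, p4) → 36.0577
Σ area = 381.523

Euler characteristic 5−9+6 = 2 ✓

facets=6 area=381.523


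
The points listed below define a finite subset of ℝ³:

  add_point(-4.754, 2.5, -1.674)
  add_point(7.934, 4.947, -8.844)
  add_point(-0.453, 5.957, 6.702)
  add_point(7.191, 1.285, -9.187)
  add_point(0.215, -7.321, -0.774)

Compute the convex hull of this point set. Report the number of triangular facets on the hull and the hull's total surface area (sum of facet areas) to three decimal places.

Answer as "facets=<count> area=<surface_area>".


facets=6 area=363.870

Points on the hull: [0, 1, 2, 3, 4] (5 of 5).

Facet areas (half cross-product norm):
  f1: (p2, p1, p0) → 74.0977
  f2: (p2, p4, p0) → 55.3261
  f3: (p3, p1, p0) → 26.5569
  f4: (p3, p4, p0) → 71.2404
  f5: (p3, p2, p1) → 33.1653
  f6: (p3, p2, p4) → 103.4836
Σ area = 363.870

Euler characteristic 5−9+6 = 2 ✓


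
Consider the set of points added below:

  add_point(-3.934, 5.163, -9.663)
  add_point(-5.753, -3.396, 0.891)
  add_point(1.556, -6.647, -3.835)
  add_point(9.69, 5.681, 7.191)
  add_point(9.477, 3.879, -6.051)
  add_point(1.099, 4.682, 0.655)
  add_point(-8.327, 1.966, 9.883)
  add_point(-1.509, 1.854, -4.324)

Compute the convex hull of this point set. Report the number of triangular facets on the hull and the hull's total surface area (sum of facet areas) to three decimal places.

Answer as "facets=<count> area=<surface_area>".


facets=8 area=748.345

6 of the 8 inputs are extreme points: [0, 1, 2, 3, 4, 6].

Area of each hull facet:
  f1: (p2, p3, p6) → 150.8022
  f2: (p0, p3, p6) → 174.3763
  f3: (p4, p2, p3) → 89.1674
  f4: (p4, p0, p3) → 90.0210
  f5: (p4, p0, p2) → 82.9786
  f6: (p1, p2, p6) → 30.9582
  f7: (p1, p0, p6) → 68.8540
  f8: (p1, p0, p2) → 61.1874
Σ area = 748.345

Euler characteristic 6−12+8 = 2 ✓


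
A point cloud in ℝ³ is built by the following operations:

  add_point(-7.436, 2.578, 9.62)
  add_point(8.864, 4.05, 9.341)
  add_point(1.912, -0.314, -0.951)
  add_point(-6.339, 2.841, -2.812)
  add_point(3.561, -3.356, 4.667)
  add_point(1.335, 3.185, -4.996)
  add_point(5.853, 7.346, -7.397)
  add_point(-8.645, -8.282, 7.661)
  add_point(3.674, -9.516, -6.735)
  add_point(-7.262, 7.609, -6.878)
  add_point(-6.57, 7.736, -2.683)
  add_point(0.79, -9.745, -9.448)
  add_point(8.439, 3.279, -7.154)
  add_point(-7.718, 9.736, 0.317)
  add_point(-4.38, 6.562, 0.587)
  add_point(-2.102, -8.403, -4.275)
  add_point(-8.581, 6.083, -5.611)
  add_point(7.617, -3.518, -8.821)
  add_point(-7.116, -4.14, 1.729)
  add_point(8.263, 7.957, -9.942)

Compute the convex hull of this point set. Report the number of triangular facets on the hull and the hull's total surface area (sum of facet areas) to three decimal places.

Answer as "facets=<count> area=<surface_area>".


facets=20 area=1321.688

Extreme-point indices: [0, 1, 4, 7, 8, 9, 11, 12, 13, 16, 17, 19] — 12 of 20 on the boundary.

Per-facet area ½‖(b−a)×(c−a)‖:
  f1: (p19, p13, p1) → 164.3936
  f2: (p0, p1, p7) → 89.1414
  f3: (p0, p13, p7) → 58.0708
  f4: (p0, p13, p1) → 96.0016
  f5: (p8, p11, p7) → 37.6053
  f6: (p16, p13, p7) → 67.3557
  f7: (p16, p11, p7) → 161.3433
  f8: (p4, p1, p7) → 53.6018
  f9: (p4, p8, p7) → 87.4342
  f10: (p4, p8, p1) → 44.5525
  f11: (p12, p19, p1) → 39.6801
  f12: (p17, p19, p11) → 38.0425
  f13: (p17, p8, p11) → 14.3937
  f14: (p17, p12, p19) → 13.6462
  f15: (p17, p8, p1) → 73.4225
  f16: (p17, p12, p1) → 55.7983
  f17: (p9, p19, p13) → 57.7701
  f18: (p9, p16, p13) → 8.3469
  f19: (p9, p19, p11) → 138.9788
  f20: (p9, p16, p11) → 22.1085
Σ area = 1321.688

Euler: V−E+F = 12−30+20 = 2.


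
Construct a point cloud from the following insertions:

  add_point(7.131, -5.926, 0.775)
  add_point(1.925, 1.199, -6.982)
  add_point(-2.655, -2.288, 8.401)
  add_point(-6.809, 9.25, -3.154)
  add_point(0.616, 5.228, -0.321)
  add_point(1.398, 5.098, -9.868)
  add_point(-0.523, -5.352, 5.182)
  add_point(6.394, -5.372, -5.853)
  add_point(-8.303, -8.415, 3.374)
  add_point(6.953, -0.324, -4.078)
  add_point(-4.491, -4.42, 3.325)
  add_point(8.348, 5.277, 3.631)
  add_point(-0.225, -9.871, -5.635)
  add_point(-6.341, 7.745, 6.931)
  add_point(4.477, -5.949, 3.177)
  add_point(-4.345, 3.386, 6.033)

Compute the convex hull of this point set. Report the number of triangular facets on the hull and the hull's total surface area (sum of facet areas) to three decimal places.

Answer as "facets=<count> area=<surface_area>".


Hull vertices (12/16): indices [0, 2, 3, 5, 6, 7, 8, 9, 11, 12, 13, 14].

Per-facet area ½‖(b−a)×(c−a)‖:
  f1: (p12, p3, p8) → 112.8861
  f2: (p5, p3, p11) → 84.7316
  f3: (p5, p12, p3) → 88.4649
  f4: (p13, p3, p8) → 84.8129
  f5: (p13, p3, p11) → 77.0314
  f6: (p14, p12, p8) → 60.9979
  f7: (p9, p5, p11) → 45.3129
  f8: (p2, p13, p11) → 73.5014
  f9: (p2, p14, p11) → 56.2977
  f10: (p2, p13, p8) → 49.7962
  f11: (p7, p5, p12) → 48.5735
  f12: (p7, p9, p5) → 25.0941
  f13: (p7, p9, p11) → 14.6467
  f14: (p6, p14, p8) → 16.0553
  f15: (p6, p2, p8) → 21.0714
  f16: (p6, p2, p14) → 9.4189
  f17: (p0, p14, p12) → 18.7183
  f18: (p0, p7, p12) → 26.7840
  f19: (p0, p14, p11) → 20.7386
  f20: (p0, p7, p11) → 38.2961
Σ area = 973.230

Euler: V−E+F = 12−30+20 = 2.

facets=20 area=973.230


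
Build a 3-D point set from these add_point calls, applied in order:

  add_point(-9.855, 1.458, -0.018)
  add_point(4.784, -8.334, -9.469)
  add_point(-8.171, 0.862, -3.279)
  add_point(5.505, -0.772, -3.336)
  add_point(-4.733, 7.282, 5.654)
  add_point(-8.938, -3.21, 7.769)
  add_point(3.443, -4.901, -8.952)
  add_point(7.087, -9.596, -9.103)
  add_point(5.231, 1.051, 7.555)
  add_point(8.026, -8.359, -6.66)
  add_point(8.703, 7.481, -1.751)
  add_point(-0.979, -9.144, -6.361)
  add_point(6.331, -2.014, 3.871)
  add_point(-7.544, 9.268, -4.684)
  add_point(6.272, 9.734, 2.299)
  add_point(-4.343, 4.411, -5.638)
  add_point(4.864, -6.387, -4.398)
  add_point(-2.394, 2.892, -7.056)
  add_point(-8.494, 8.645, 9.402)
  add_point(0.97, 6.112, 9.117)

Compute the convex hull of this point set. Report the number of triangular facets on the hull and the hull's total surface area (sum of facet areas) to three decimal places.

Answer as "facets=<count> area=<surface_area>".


facets=28 area=1166.215

16 of the 20 inputs are extreme points: [0, 1, 2, 5, 6, 7, 8, 9, 10, 11, 12, 13, 14, 17, 18, 19].

Triangle areas on the boundary:
  f1: (p5, p18, p0) → 50.3958
  f2: (p13, p18, p0) → 55.4480
  f3: (p11, p5, p0) → 69.2858
  f4: (p6, p7, p10) → 40.6977
  f5: (p14, p13, p10) → 40.4700
  f6: (p14, p13, p18) → 100.8535
  f7: (p14, p8, p10) → 26.6135
  f8: (p2, p13, p0) → 15.8842
  f9: (p2, p11, p0) → 18.9709
  f10: (p12, p8, p5) → 36.3410
  f11: (p12, p8, p10) → 27.5968
  f12: (p19, p5, p18) → 57.1945
  f13: (p19, p8, p5) → 46.3303
  f14: (p19, p14, p18) → 40.5645
  f15: (p19, p14, p8) → 30.9474
  f16: (p17, p13, p10) → 55.4816
  f17: (p17, p6, p10) → 64.4184
  f18: (p17, p2, p13) → 27.8582
  f19: (p17, p2, p11) → 42.6331
  f20: (p1, p11, p7) → 6.7552
  f21: (p1, p6, p7) → 3.3572
  f22: (p1, p17, p11) → 39.9993
  f23: (p1, p17, p6) → 4.9575
  f24: (p9, p12, p5) → 93.4761
  f25: (p9, p11, p7) → 12.3474
  f26: (p9, p11, p5) → 69.4944
  f27: (p9, p7, p10) → 17.8194
  f28: (p9, p12, p10) → 70.0237
Σ area = 1166.215

Euler: V−E+F = 16−42+28 = 2.


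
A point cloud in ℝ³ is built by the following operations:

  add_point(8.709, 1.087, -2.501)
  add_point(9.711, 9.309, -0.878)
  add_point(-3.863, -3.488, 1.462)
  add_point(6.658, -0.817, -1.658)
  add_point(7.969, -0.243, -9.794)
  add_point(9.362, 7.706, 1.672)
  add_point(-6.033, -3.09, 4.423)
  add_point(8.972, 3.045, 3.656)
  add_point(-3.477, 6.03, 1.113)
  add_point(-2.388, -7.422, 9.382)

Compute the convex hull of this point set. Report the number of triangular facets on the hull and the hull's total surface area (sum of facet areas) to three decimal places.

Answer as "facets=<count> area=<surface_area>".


facets=16 area=606.699

Points on the hull: [0, 1, 2, 3, 4, 5, 6, 7, 8, 9] (10 of 10).

Facet areas (half cross-product norm):
  f1: (p8, p4, p1) → 88.6630
  f2: (p8, p9, p6) → 29.7065
  f3: (p2, p9, p6) → 13.6641
  f4: (p2, p9, p4) → 61.5409
  f5: (p2, p8, p6) → 17.5729
  f6: (p2, p8, p4) → 76.8741
  f7: (p0, p7, p9) → 52.9359
  f8: (p0, p4, p1) → 29.1600
  f9: (p0, p7, p1) → 23.8958
  f10: (p5, p8, p9) → 102.5450
  f11: (p5, p7, p9) → 26.6239
  f12: (p5, p8, p1) → 19.4374
  f13: (p5, p7, p1) → 4.3839
  f14: (p3, p9, p4) → 37.9297
  f15: (p3, p0, p4) → 10.8368
  f16: (p3, p0, p9) → 10.9294
Σ area = 606.699

Euler characteristic 10−24+16 = 2 ✓


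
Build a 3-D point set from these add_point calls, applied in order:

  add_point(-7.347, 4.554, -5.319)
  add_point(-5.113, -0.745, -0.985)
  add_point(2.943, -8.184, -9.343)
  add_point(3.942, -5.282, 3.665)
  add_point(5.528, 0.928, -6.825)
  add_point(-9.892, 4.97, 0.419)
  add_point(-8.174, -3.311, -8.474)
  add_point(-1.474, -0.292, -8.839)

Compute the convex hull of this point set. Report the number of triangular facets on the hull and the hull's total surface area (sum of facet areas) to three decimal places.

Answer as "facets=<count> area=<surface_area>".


facets=12 area=521.657

8 of the 8 inputs are extreme points: [0, 1, 2, 3, 4, 5, 6, 7].

Facet areas (half cross-product norm):
  f1: (p3, p4, p5) → 100.8153
  f2: (p3, p2, p4) → 57.7509
  f3: (p6, p3, p2) → 81.0049
  f4: (p0, p4, p5) → 36.4978
  f5: (p0, p6, p5) → 24.9883
  f6: (p7, p2, p4) → 31.8829
  f7: (p7, p6, p2) → 33.1905
  f8: (p7, p0, p4) → 27.6100
  f9: (p7, p0, p6) → 27.9878
  f10: (p1, p3, p5) → 28.3279
  f11: (p1, p6, p5) → 31.7367
  f12: (p1, p6, p3) → 39.8639
Σ area = 521.657

Euler: V−E+F = 8−18+12 = 2.


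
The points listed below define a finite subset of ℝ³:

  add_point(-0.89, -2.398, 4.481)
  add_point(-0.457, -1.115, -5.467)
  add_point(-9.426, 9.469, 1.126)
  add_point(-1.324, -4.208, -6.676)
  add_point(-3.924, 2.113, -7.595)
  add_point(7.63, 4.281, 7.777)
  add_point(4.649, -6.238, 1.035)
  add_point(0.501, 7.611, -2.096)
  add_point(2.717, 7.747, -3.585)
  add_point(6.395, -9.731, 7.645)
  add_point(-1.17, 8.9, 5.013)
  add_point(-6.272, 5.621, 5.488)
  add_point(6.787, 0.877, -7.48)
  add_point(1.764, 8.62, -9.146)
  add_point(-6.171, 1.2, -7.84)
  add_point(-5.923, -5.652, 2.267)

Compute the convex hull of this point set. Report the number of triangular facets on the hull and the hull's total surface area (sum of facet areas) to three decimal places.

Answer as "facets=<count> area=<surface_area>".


facets=20 area=1002.210

Extreme-point indices: [2, 3, 5, 6, 8, 9, 10, 11, 12, 13, 14, 15] — 12 of 16 on the boundary.

Triangle areas on the boundary:
  f1: (p11, p9, p5) → 99.5409
  f2: (p8, p13, p5) → 9.4937
  f3: (p12, p3, p13) → 45.0500
  f4: (p12, p9, p5) → 107.1438
  f5: (p12, p13, p5) → 73.3926
  f6: (p10, p11, p2) → 20.1141
  f7: (p10, p11, p5) → 27.9706
  f8: (p10, p8, p5) → 48.3928
  f9: (p10, p13, p2) → 64.3141
  f10: (p10, p8, p13) → 16.4892
  f11: (p15, p3, p9) → 71.3377
  f12: (p15, p11, p9) → 80.7107
  f13: (p15, p11, p2) → 35.6982
  f14: (p6, p3, p9) → 17.0264
  f15: (p6, p12, p9) → 19.5925
  f16: (p6, p12, p3) → 45.1150
  f17: (p14, p15, p3) → 37.3052
  f18: (p14, p3, p13) → 40.2070
  f19: (p14, p15, p2) → 75.2854
  f20: (p14, p13, p2) → 68.0300
Σ area = 1002.210

Euler: V−E+F = 12−30+20 = 2.


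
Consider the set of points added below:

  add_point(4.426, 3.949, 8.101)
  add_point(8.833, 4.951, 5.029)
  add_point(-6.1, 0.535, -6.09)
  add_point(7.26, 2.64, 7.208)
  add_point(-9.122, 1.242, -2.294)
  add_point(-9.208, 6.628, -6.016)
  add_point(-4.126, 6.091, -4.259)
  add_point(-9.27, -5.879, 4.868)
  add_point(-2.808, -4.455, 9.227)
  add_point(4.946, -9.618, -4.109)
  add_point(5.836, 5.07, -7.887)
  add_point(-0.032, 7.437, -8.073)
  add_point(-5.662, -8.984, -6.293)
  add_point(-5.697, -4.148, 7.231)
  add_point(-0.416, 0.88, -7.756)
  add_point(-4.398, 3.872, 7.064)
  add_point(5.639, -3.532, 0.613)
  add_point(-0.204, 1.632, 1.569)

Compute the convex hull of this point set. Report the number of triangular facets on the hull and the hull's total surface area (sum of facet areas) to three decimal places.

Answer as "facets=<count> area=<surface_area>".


facets=24 area=1052.338

Extreme-point indices: [0, 1, 3, 4, 5, 7, 8, 9, 10, 11, 12, 13, 14, 15] — 14 of 18 on the boundary.

Area of each hull facet:
  f1: (p12, p9, p7) → 65.3396
  f2: (p8, p9, p7) → 63.9895
  f3: (p10, p9, p1) → 97.8357
  f4: (p10, p11, p1) → 40.7256
  f5: (p10, p12, p9) → 82.3102
  f6: (p3, p9, p1) → 29.6251
  f7: (p3, p8, p9) → 95.5913
  f8: (p14, p12, p11) → 15.6525
  f9: (p14, p10, p11) → 19.7178
  f10: (p14, p10, p12) → 20.4339
  f11: (p5, p11, p1) → 70.8873
  f12: (p5, p15, p1) → 93.8636
  f13: (p5, p12, p11) → 74.8677
  f14: (p5, p15, p7) → 77.9642
  f15: (p0, p3, p1) → 5.5007
  f16: (p0, p15, p1) → 16.4117
  f17: (p0, p3, p8) → 17.3153
  f18: (p0, p15, p8) → 38.0739
  f19: (p13, p8, p7) → 3.6997
  f20: (p13, p15, p7) → 16.4389
  f21: (p13, p15, p8) → 14.3139
  f22: (p4, p12, p7) → 53.8866
  f23: (p4, p5, p7) → 6.1040
  f24: (p4, p5, p12) → 31.7893
Σ area = 1052.338

Euler: V−E+F = 14−36+24 = 2.


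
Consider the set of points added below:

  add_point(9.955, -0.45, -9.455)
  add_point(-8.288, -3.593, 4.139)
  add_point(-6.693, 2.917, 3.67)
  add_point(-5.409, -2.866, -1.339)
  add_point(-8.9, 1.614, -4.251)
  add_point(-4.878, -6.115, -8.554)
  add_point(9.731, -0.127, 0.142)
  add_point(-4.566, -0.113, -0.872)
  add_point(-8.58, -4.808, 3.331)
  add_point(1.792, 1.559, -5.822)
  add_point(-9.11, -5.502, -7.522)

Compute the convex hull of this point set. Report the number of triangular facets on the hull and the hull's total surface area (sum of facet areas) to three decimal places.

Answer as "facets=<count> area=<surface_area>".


facets=14 area=611.185

Hull vertices (9/11): indices [0, 1, 2, 4, 5, 6, 8, 9, 10].

Per-facet area ½‖(b−a)×(c−a)‖:
  f1: (p4, p0, p10) → 75.7881
  f2: (p4, p1, p2) → 27.6599
  f3: (p5, p0, p10) → 17.7939
  f4: (p9, p4, p0) → 16.7935
  f5: (p9, p4, p2) → 44.6431
  f6: (p6, p5, p0) → 76.2086
  f7: (p6, p1, p2) → 57.2127
  f8: (p6, p9, p0) → 39.8215
  f9: (p6, p9, p2) → 64.1476
  f10: (p8, p6, p1) → 13.6195
  f11: (p8, p6, p5) → 109.1339
  f12: (p8, p5, p10) → 23.4839
  f13: (p8, p4, p10) → 37.5247
  f14: (p8, p4, p1) → 7.3543
Σ area = 611.185

Check V−E+F: 9 − 21 + 14 = 2.


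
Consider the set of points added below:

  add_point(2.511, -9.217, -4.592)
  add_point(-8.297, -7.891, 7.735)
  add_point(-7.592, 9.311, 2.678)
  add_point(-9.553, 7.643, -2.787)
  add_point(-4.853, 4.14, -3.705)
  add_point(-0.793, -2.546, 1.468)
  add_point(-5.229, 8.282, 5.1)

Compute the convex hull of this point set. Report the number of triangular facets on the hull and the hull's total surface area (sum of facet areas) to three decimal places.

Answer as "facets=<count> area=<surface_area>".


Points on the hull: [0, 1, 2, 3, 4, 5, 6] (7 of 7).

Area of each hull facet:
  f1: (p1, p0, p3) → 147.0802
  f2: (p2, p1, p3) → 54.1857
  f3: (p5, p1, p0) → 51.7316
  f4: (p4, p0, p3) → 19.0930
  f5: (p4, p2, p3) → 17.9027
  f6: (p6, p4, p2) → 15.2029
  f7: (p6, p2, p1) → 28.4060
  f8: (p6, p5, p1) → 68.2534
  f9: (p6, p5, p0) → 22.2077
  f10: (p6, p4, p0) → 66.6921
Σ area = 490.755

Euler characteristic 7−15+10 = 2 ✓

facets=10 area=490.755


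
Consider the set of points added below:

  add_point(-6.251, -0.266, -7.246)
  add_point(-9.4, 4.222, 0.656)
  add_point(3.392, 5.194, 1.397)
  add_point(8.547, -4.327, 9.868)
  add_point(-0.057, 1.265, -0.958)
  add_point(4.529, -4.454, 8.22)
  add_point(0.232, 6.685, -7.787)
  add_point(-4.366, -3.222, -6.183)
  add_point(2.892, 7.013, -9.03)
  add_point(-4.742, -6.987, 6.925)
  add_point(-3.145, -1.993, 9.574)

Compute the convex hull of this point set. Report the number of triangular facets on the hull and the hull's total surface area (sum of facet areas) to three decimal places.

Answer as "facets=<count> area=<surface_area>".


facets=14 area=722.771

9 of the 11 inputs are extreme points: [0, 1, 2, 3, 6, 7, 8, 9, 10].

Facet areas (half cross-product norm):
  f1: (p7, p9, p3) → 93.8684
  f2: (p7, p8, p3) → 131.4398
  f3: (p10, p9, p1) → 36.8130
  f4: (p10, p9, p3) → 34.8120
  f5: (p2, p8, p3) → 48.7513
  f6: (p2, p10, p1) → 69.7827
  f7: (p2, p10, p3) → 70.1030
  f8: (p0, p7, p8) → 21.4335
  f9: (p0, p9, p1) → 65.2415
  f10: (p0, p7, p9) → 21.8233
  f11: (p6, p0, p1) → 45.6665
  f12: (p6, p0, p8) → 9.7876
  f13: (p6, p2, p1) → 58.8393
  f14: (p6, p2, p8) → 14.4093
Σ area = 722.771

Euler characteristic 9−21+14 = 2 ✓


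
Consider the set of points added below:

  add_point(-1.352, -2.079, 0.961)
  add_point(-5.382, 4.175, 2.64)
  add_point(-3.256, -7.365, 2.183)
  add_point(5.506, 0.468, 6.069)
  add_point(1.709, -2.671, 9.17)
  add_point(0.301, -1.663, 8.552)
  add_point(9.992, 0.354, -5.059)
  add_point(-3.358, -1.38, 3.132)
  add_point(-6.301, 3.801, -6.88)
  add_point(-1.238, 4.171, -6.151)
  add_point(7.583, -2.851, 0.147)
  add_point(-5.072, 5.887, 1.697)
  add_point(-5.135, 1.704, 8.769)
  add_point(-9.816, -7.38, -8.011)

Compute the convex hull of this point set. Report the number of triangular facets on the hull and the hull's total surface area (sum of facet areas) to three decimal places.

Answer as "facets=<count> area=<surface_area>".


facets=18 area=766.217

11 of the 14 inputs are extreme points: [1, 2, 3, 4, 6, 8, 9, 10, 11, 12, 13].

Facet areas (half cross-product norm):
  f1: (p8, p6, p13) → 98.0830
  f2: (p8, p11, p13) → 49.0354
  f3: (p3, p11, p6) → 75.9747
  f4: (p9, p11, p6) → 48.8814
  f5: (p9, p8, p6) → 11.9222
  f6: (p9, p8, p11) → 21.8725
  f7: (p10, p2, p4) → 49.6686
  f8: (p10, p3, p6) → 19.6298
  f9: (p10, p3, p4) → 19.0868
  f10: (p10, p6, p13) → 64.4891
  f11: (p10, p2, p13) → 67.6869
  f12: (p12, p2, p4) → 38.8999
  f13: (p12, p3, p11) → 44.7969
  f14: (p12, p3, p4) → 23.0223
  f15: (p12, p2, p13) → 63.1664
  f16: (p1, p11, p13) → 15.1713
  f17: (p1, p12, p13) → 50.5698
  f18: (p1, p12, p11) → 4.2601
Σ area = 766.217

Check V−E+F: 11 − 27 + 18 = 2.


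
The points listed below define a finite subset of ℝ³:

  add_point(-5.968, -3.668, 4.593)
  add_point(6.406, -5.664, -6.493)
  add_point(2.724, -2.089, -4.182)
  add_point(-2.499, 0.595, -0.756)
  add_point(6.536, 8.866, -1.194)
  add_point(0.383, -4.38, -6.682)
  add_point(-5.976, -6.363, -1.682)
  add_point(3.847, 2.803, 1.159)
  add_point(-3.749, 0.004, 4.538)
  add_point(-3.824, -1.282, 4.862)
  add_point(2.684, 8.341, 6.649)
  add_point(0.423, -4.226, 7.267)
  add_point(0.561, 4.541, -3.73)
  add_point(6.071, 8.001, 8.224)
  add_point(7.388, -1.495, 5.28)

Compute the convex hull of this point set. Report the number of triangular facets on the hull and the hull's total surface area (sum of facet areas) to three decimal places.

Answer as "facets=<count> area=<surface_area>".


facets=20 area=671.018

Hull vertices (12/15): indices [0, 1, 3, 4, 5, 6, 8, 10, 11, 12, 13, 14].

Triangle areas on the boundary:
  f1: (p13, p4, p14) → 46.4029
  f2: (p1, p4, p14) → 74.8232
  f3: (p11, p13, p14) → 38.4292
  f4: (p11, p1, p6) → 72.1201
  f5: (p11, p1, p14) → 48.4182
  f6: (p10, p13, p4) → 16.4143
  f7: (p12, p1, p4) → 46.4100
  f8: (p12, p10, p4) → 34.0317
  f9: (p0, p11, p13) → 44.1410
  f10: (p0, p10, p13) → 24.1425
  f11: (p0, p11, p6) → 22.4613
  f12: (p5, p1, p6) → 18.8523
  f13: (p5, p12, p6) → 39.0861
  f14: (p5, p12, p1) → 28.5332
  f15: (p8, p12, p10) → 50.2210
  f16: (p8, p0, p10) → 5.4549
  f17: (p3, p12, p6) → 14.3498
  f18: (p3, p0, p6) → 23.7545
  f19: (p3, p8, p12) → 11.5284
  f20: (p3, p8, p0) → 11.4431
Σ area = 671.018

Euler: V−E+F = 12−30+20 = 2.


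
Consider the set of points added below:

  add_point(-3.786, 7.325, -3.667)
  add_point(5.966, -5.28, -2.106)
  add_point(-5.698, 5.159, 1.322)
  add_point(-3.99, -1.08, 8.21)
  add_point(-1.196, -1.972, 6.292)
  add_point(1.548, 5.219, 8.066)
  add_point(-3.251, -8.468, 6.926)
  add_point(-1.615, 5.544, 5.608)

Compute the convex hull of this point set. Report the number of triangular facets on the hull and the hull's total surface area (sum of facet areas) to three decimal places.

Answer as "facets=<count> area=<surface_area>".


facets=10 area=439.080

Extreme-point indices: [0, 1, 2, 3, 5, 6, 7] — 7 of 8 on the boundary.

Area of each hull facet:
  f1: (p3, p6, p2) → 29.9429
  f2: (p5, p6, p1) → 88.5756
  f3: (p5, p3, p6) → 23.5022
  f4: (p0, p6, p2) → 34.0127
  f5: (p0, p6, p1) → 104.9298
  f6: (p0, p5, p1) → 92.6657
  f7: (p7, p3, p2) → 22.2459
  f8: (p7, p5, p3) → 15.0673
  f9: (p7, p0, p2) → 15.8684
  f10: (p7, p0, p5) → 12.2695
Σ area = 439.080

Euler characteristic 7−15+10 = 2 ✓


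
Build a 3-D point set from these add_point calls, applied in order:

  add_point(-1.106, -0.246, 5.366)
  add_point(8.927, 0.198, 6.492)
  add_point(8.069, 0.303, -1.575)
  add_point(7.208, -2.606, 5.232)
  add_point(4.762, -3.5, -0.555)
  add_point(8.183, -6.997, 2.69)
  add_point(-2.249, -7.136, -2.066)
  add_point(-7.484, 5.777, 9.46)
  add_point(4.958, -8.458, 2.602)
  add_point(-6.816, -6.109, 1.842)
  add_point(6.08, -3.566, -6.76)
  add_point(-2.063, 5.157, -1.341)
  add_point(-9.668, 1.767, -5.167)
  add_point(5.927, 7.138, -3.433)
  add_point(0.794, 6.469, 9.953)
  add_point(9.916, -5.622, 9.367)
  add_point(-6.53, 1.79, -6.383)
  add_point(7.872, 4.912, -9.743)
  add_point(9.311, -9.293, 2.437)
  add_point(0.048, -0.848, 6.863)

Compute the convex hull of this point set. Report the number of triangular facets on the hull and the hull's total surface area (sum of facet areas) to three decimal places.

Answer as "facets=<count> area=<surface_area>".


facets=24 area=1102.408

Hull vertices (14/20): indices [1, 6, 7, 8, 9, 10, 11, 12, 13, 14, 15, 16, 17, 18].

Per-facet area ½‖(b−a)×(c−a)‖:
  f1: (p7, p14, p15) → 53.4780
  f2: (p7, p14, p13) → 56.8812
  f3: (p1, p14, p15) → 31.0945
  f4: (p1, p14, p13) → 65.4912
  f5: (p9, p7, p12) → 74.2543
  f6: (p9, p7, p15) → 127.0682
  f7: (p11, p13, p12) → 25.1002
  f8: (p11, p7, p12) → 55.4316
  f9: (p11, p7, p13) → 39.9380
  f10: (p17, p1, p13) → 38.2398
  f11: (p17, p16, p10) → 61.8581
  f12: (p17, p1, p15) → 40.9947
  f13: (p17, p13, p12) → 57.6627
  f14: (p17, p16, p12) → 6.1644
  f15: (p8, p9, p15) → 45.0341
  f16: (p18, p17, p15) → 71.9240
  f17: (p18, p17, p10) → 38.1036
  f18: (p18, p8, p15) → 17.4258
  f19: (p6, p8, p9) → 25.2473
  f20: (p6, p18, p8) → 10.9504
  f21: (p6, p18, p10) → 54.6936
  f22: (p6, p9, p12) → 33.1527
  f23: (p6, p16, p12) → 17.7299
  f24: (p6, p16, p10) → 54.4896
Σ area = 1102.408

Check V−E+F: 14 − 36 + 24 = 2.


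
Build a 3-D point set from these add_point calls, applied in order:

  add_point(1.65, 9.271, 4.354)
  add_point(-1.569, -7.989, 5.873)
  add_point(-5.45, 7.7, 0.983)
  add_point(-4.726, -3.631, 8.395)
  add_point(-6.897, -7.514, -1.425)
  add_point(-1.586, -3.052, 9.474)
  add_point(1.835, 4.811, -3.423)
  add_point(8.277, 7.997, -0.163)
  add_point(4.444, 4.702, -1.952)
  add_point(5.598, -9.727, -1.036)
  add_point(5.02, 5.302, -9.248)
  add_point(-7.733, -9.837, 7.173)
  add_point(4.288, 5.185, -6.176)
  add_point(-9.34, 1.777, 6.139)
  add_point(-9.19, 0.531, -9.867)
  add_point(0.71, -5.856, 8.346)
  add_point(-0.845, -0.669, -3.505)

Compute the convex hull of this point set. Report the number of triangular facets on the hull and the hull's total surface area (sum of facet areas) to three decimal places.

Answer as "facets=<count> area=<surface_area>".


Hull vertices (12/17): indices [0, 2, 3, 4, 5, 7, 9, 10, 11, 13, 14, 15].

Triangle areas on the boundary:
  f1: (p14, p11, p13) → 94.4812
  f2: (p2, p14, p13) → 59.2895
  f3: (p10, p9, p7) → 83.9481
  f4: (p10, p9, p14) → 125.1784
  f5: (p10, p2, p14) → 89.9488
  f6: (p4, p14, p11) → 28.8021
  f7: (p4, p9, p11) → 56.7746
  f8: (p4, p9, p14) → 71.2240
  f9: (p0, p5, p13) → 61.6003
  f10: (p0, p5, p7) → 53.8505
  f11: (p0, p2, p13) → 33.7332
  f12: (p0, p10, p7) → 39.0432
  f13: (p0, p10, p2) → 56.6441
  f14: (p3, p11, p13) → 24.7070
  f15: (p3, p5, p13) → 10.5078
  f16: (p3, p5, p11) → 9.3692
  f17: (p15, p9, p11) → 52.4667
  f18: (p15, p5, p11) → 17.5178
  f19: (p15, p9, p7) → 95.9339
  f20: (p15, p5, p7) → 33.5101
Σ area = 1098.530

Euler: V−E+F = 12−30+20 = 2.

facets=20 area=1098.530


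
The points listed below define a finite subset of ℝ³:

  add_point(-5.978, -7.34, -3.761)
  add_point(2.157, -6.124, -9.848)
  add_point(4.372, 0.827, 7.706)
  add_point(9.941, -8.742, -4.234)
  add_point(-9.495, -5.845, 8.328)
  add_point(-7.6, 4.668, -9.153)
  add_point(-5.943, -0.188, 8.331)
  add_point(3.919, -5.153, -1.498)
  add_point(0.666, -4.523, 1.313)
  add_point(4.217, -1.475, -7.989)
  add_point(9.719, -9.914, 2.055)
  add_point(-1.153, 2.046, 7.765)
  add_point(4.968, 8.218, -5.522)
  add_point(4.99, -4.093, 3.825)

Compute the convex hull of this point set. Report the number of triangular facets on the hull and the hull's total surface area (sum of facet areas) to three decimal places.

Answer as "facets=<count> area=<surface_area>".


11 of the 14 inputs are extreme points: [0, 1, 2, 3, 4, 5, 6, 9, 10, 11, 12].

Per-facet area ½‖(b−a)×(c−a)‖:
  f1: (p5, p1, p12) → 89.8483
  f2: (p0, p1, p3) → 49.2134
  f3: (p0, p5, p4) → 81.4717
  f4: (p0, p5, p1) → 65.6626
  f5: (p9, p12, p3) → 41.2087
  f6: (p9, p1, p3) → 25.9631
  f7: (p9, p1, p12) → 9.0548
  f8: (p10, p12, p3) → 55.1023
  f9: (p10, p2, p12) → 100.5568
  f10: (p10, p2, p4) → 102.0848
  f11: (p10, p0, p4) → 107.2188
  f12: (p10, p0, p3) → 51.1115
  f13: (p6, p5, p4) → 59.8966
  f14: (p6, p2, p4) → 27.4535
  f15: (p11, p2, p12) → 42.8307
  f16: (p11, p6, p2) → 9.2107
  f17: (p11, p5, p12) → 104.5971
  f18: (p11, p6, p5) → 48.0031
Σ area = 1070.489

Euler characteristic 11−27+18 = 2 ✓

facets=18 area=1070.489


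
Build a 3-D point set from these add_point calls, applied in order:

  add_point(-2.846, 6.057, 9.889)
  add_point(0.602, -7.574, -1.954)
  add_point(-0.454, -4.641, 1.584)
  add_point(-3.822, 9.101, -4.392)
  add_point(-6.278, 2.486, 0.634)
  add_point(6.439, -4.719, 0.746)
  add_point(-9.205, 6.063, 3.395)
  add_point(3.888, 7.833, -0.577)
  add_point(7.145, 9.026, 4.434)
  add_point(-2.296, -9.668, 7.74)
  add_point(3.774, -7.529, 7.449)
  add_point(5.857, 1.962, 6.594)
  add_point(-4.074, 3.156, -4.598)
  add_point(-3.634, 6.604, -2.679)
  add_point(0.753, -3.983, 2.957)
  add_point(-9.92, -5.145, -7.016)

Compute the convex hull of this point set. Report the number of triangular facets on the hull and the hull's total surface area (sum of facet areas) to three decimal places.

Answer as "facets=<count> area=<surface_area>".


facets=20 area=961.079

Hull vertices (12/16): indices [0, 1, 3, 5, 6, 7, 8, 9, 10, 11, 12, 15].

Area of each hull facet:
  f1: (p3, p0, p8) → 76.9425
  f2: (p6, p3, p15) → 73.0016
  f3: (p6, p3, p0) → 44.4348
  f4: (p6, p9, p15) → 120.1527
  f5: (p6, p0, p9) → 71.9831
  f6: (p1, p9, p15) → 60.4663
  f7: (p10, p0, p9) → 48.9565
  f8: (p10, p1, p9) → 30.8682
  f9: (p10, p1, p5) → 27.0976
  f10: (p12, p3, p15) → 17.5186
  f11: (p12, p1, p15) → 56.1737
  f12: (p12, p1, p5) → 42.1743
  f13: (p7, p3, p8) → 15.6803
  f14: (p7, p5, p8) → 39.2379
  f15: (p7, p12, p3) → 25.7732
  f16: (p7, p12, p5) → 62.7002
  f17: (p11, p5, p8) → 28.7583
  f18: (p11, p10, p5) → 32.6412
  f19: (p11, p0, p8) → 37.7474
  f20: (p11, p10, p0) → 48.7705
Σ area = 961.079

Euler: V−E+F = 12−30+20 = 2.


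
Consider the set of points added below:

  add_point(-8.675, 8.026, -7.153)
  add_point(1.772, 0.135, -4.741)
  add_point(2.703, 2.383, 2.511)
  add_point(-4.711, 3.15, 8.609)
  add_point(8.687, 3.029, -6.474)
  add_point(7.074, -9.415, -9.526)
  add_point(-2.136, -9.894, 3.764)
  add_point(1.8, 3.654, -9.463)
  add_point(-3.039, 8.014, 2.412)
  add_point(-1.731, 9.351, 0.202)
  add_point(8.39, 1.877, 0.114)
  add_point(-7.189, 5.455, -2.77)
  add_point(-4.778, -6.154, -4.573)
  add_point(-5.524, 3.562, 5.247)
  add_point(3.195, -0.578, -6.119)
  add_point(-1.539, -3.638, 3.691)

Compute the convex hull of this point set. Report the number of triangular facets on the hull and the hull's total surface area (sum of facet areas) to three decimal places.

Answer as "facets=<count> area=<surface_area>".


facets=18 area=951.961

Hull vertices (11/16): indices [0, 3, 4, 5, 6, 7, 8, 9, 10, 12, 13].

Triangle areas on the boundary:
  f1: (p9, p4, p0) → 70.4843
  f2: (p13, p3, p0) → 5.0914
  f3: (p13, p3, p6) → 24.2486
  f4: (p7, p4, p0) → 27.3652
  f5: (p7, p5, p0) → 59.1336
  f6: (p7, p5, p4) → 48.2442
  f7: (p12, p5, p0) → 90.5649
  f8: (p12, p5, p6) → 63.0188
  f9: (p12, p13, p0) → 85.6728
  f10: (p12, p13, p6) → 62.0849
  f11: (p8, p3, p0) → 37.0909
  f12: (p8, p9, p0) → 14.5191
  f13: (p8, p9, p3) → 3.2617
  f14: (p10, p9, p3) → 67.9022
  f15: (p10, p3, p6) → 100.9627
  f16: (p10, p9, p4) → 42.0400
  f17: (p10, p5, p6) → 107.1305
  f18: (p10, p5, p4) → 43.1454
Σ area = 951.961

Euler characteristic 11−27+18 = 2 ✓


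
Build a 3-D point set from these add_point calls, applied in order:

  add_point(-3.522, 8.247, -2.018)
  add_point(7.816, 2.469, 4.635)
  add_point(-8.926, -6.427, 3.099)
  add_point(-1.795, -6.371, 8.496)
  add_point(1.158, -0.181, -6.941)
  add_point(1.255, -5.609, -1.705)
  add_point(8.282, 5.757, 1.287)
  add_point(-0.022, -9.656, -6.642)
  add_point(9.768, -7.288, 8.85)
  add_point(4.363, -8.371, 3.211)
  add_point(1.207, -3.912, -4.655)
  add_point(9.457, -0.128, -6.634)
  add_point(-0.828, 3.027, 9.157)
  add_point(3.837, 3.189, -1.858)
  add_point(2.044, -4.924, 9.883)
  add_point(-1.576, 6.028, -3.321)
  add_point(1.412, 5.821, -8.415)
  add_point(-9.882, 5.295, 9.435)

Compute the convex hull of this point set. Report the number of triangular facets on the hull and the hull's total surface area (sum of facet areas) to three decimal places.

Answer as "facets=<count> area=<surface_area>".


facets=22 area=1133.252

Points on the hull: [0, 1, 2, 3, 6, 7, 8, 9, 11, 12, 14, 16, 17] (13 of 18).

Per-facet area ½‖(b−a)×(c−a)‖:
  f1: (p2, p16, p7) → 105.8062
  f2: (p12, p6, p17) → 42.2146
  f3: (p0, p6, p17) → 82.6476
  f4: (p0, p6, p16) → 48.1434
  f5: (p0, p2, p17) → 86.9534
  f6: (p0, p2, p16) → 68.3654
  f7: (p11, p16, p7) → 67.5887
  f8: (p11, p6, p16) → 48.1626
  f9: (p11, p7, p8) → 109.9333
  f10: (p11, p6, p8) → 74.7095
  f11: (p14, p12, p17) → 33.0006
  f12: (p14, p12, p8) → 28.0888
  f13: (p9, p7, p8) → 14.4086
  f14: (p9, p2, p7) → 67.1636
  f15: (p1, p6, p8) → 11.6854
  f16: (p1, p12, p8) → 52.7706
  f17: (p1, p12, p6) → 21.3468
  f18: (p3, p9, p8) → 32.9471
  f19: (p3, p9, p2) → 36.5838
  f20: (p3, p14, p8) → 12.5379
  f21: (p3, p2, p17) → 58.0688
  f22: (p3, p14, p17) → 30.1257
Σ area = 1133.252

Check V−E+F: 13 − 33 + 22 = 2.


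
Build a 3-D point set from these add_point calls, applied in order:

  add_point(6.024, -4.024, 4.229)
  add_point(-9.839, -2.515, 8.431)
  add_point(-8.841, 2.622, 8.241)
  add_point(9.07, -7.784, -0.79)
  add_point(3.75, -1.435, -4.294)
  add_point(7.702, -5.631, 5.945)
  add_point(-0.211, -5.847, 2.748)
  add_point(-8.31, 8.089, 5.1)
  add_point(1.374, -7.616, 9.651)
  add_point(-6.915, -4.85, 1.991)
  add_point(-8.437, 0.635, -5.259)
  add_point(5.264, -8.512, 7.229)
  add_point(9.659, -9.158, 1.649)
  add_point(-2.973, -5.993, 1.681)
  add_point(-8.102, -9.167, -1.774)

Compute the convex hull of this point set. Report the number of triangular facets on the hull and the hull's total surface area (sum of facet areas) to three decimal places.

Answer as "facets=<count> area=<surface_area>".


facets=20 area=840.270

Points on the hull: [0, 1, 2, 3, 4, 5, 7, 8, 10, 11, 12, 14] (12 of 15).

Area of each hull facet:
  f1: (p10, p7, p1) → 68.0131
  f2: (p14, p10, p1) → 62.2290
  f3: (p8, p14, p1) → 73.3556
  f4: (p4, p10, p7) → 79.0997
  f5: (p4, p14, p10) → 63.0204
  f6: (p2, p7, p1) → 7.8191
  f7: (p2, p8, p1) → 31.5022
  f8: (p2, p8, p7) → 36.8486
  f9: (p5, p8, p7) → 71.8836
  f10: (p11, p5, p12) → 11.7458
  f11: (p11, p5, p8) → 7.8459
  f12: (p11, p14, p12) → 57.3750
  f13: (p11, p8, p14) → 34.6226
  f14: (p3, p5, p12) → 8.1258
  f15: (p3, p5, p4) → 32.3593
  f16: (p3, p14, p12) → 24.1042
  f17: (p3, p4, p14) → 64.5870
  f18: (p0, p4, p7) → 81.5990
  f19: (p0, p5, p7) → 17.1653
  f20: (p0, p5, p4) → 6.9688
Σ area = 840.270

Check V−E+F: 12 − 30 + 20 = 2.


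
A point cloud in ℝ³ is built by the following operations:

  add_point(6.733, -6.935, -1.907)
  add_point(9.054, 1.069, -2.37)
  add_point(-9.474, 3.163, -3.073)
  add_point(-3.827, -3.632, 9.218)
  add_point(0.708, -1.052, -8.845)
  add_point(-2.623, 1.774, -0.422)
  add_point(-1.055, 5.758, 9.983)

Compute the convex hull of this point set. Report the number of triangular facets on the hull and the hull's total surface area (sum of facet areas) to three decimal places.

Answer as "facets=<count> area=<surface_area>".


facets=8 area=626.598

6 of the 7 inputs are extreme points: [0, 1, 2, 3, 4, 6].

Per-facet area ½‖(b−a)×(c−a)‖:
  f1: (p6, p1, p2) → 123.3453
  f2: (p6, p0, p1) → 69.3036
  f3: (p3, p0, p2) → 115.5652
  f4: (p3, p6, p2) → 71.7566
  f5: (p3, p6, p0) → 76.8727
  f6: (p4, p1, p2) → 64.1658
  f7: (p4, p0, p2) → 63.8319
  f8: (p4, p0, p1) → 41.7569
Σ area = 626.598

Check V−E+F: 6 − 12 + 8 = 2.


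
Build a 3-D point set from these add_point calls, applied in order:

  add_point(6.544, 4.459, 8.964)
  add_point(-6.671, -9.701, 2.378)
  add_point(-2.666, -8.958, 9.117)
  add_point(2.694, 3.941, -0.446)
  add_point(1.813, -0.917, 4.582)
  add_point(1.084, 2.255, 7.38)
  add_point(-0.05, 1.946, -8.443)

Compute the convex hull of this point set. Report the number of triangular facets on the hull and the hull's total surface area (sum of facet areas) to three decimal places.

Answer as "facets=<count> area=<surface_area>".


facets=10 area=453.752

7 of the 7 inputs are extreme points: [0, 1, 2, 3, 4, 5, 6].

Area of each hull facet:
  f1: (p2, p6, p1) → 65.1246
  f2: (p5, p6, p1) → 110.7118
  f3: (p5, p2, p1) → 46.6893
  f4: (p5, p2, p0) → 29.6166
  f5: (p4, p6, p0) → 50.5725
  f6: (p4, p2, p0) → 36.8671
  f7: (p4, p2, p6) → 58.4204
  f8: (p3, p6, p0) → 8.3353
  f9: (p3, p5, p0) → 24.8951
  f10: (p3, p5, p6) → 22.5193
Σ area = 453.752

Check V−E+F: 7 − 15 + 10 = 2.
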